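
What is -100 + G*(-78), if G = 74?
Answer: -5872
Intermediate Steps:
-100 + G*(-78) = -100 + 74*(-78) = -100 - 5772 = -5872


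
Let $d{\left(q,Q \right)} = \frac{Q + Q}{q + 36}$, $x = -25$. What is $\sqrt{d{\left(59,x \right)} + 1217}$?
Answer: $\frac{\sqrt{439147}}{19} \approx 34.878$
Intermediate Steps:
$d{\left(q,Q \right)} = \frac{2 Q}{36 + q}$
$\sqrt{d{\left(59,x \right)} + 1217} = \sqrt{2 \left(-25\right) \frac{1}{36 + 59} + 1217} = \sqrt{2 \left(-25\right) \frac{1}{95} + 1217} = \sqrt{- \frac{10}{19} + 1217} = \sqrt{\frac{23113}{19}} = \frac{\sqrt{439147}}{19}$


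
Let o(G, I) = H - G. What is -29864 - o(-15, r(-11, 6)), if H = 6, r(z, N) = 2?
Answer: -29885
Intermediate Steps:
o(G, I) = 6 - G
-29864 - o(-15, r(-11, 6)) = -29864 - (6 - 1*(-15)) = -29864 - (6 + 15) = -29864 - 1*21 = -29864 - 21 = -29885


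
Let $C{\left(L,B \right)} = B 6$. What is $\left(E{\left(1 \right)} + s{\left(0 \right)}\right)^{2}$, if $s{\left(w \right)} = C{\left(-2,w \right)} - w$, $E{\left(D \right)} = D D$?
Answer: $1$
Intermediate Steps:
$E{\left(D \right)} = D^{2}$
$C{\left(L,B \right)} = 6 B$
$s{\left(w \right)} = 5 w$ ($s{\left(w \right)} = 6 w - w = 5 w$)
$\left(E{\left(1 \right)} + s{\left(0 \right)}\right)^{2} = \left(1^{2} + 5 \cdot 0\right)^{2} = \left(1 + 0\right)^{2} = 1^{2} = 1$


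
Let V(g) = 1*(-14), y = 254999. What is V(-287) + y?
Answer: 254985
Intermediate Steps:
V(g) = -14
V(-287) + y = -14 + 254999 = 254985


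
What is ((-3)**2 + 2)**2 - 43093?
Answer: -42972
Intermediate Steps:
((-3)**2 + 2)**2 - 43093 = (9 + 2)**2 - 43093 = 11**2 - 43093 = 121 - 43093 = -42972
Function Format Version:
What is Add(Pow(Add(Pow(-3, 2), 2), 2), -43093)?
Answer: -42972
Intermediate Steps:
Add(Pow(Add(Pow(-3, 2), 2), 2), -43093) = Add(Pow(Add(9, 2), 2), -43093) = Add(Pow(11, 2), -43093) = Add(121, -43093) = -42972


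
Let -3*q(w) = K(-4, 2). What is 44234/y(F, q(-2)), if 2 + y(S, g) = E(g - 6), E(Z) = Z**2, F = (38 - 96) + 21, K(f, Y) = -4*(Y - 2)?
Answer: 1301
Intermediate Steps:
K(f, Y) = 8 - 4*Y (K(f, Y) = -4*(-2 + Y) = 8 - 4*Y)
q(w) = 0 (q(w) = -(8 - 4*2)/3 = -(8 - 8)/3 = -1/3*0 = 0)
F = -37 (F = -58 + 21 = -37)
y(S, g) = -2 + (-6 + g)**2 (y(S, g) = -2 + (g - 6)**2 = -2 + (-6 + g)**2)
44234/y(F, q(-2)) = 44234/(-2 + (-6 + 0)**2) = 44234/(-2 + (-6)**2) = 44234/(-2 + 36) = 44234/34 = 44234*(1/34) = 1301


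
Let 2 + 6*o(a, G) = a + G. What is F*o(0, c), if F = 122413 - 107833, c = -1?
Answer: -7290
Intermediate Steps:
F = 14580
o(a, G) = -⅓ + G/6 + a/6 (o(a, G) = -⅓ + (a + G)/6 = -⅓ + (G + a)/6 = -⅓ + (G/6 + a/6) = -⅓ + G/6 + a/6)
F*o(0, c) = 14580*(-⅓ + (⅙)*(-1) + (⅙)*0) = 14580*(-⅓ - ⅙ + 0) = 14580*(-½) = -7290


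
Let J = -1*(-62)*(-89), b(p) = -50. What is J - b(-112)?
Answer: -5468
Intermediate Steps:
J = -5518 (J = 62*(-89) = -5518)
J - b(-112) = -5518 - 1*(-50) = -5518 + 50 = -5468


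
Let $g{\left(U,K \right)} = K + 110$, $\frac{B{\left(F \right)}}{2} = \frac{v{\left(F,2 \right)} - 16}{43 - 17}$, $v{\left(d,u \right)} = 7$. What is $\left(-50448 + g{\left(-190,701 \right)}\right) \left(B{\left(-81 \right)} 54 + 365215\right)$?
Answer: $- \frac{235642176833}{13} \approx -1.8126 \cdot 10^{10}$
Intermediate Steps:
$B{\left(F \right)} = - \frac{9}{13}$ ($B{\left(F \right)} = 2 \frac{7 - 16}{43 - 17} = 2 \left(- \frac{9}{26}\right) = - \frac{9}{13}$)
$g{\left(U,K \right)} = 110 + K$
$\left(-50448 + g{\left(-190,701 \right)}\right) \left(B{\left(-81 \right)} 54 + 365215\right) = \left(-50448 + \left(110 + 701\right)\right) \left(\left(- \frac{9}{13}\right) 54 + 365215\right) = \left(-50448 + 811\right) \left(- \frac{486}{13} + 365215\right) = \left(-49637\right) \frac{4747309}{13} = - \frac{235642176833}{13}$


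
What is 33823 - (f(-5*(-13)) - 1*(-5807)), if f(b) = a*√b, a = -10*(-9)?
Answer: 28016 - 90*√65 ≈ 27290.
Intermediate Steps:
a = 90
f(b) = 90*√b
33823 - (f(-5*(-13)) - 1*(-5807)) = 33823 - (90*√(-5*(-13)) - 1*(-5807)) = 33823 - (90*√65 + 5807) = 33823 - (5807 + 90*√65) = 33823 + (-5807 - 90*√65) = 28016 - 90*√65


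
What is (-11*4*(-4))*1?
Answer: 176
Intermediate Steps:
(-11*4*(-4))*1 = -44*(-4)*1 = 176*1 = 176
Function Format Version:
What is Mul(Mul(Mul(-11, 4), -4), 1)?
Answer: 176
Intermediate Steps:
Mul(Mul(Mul(-11, 4), -4), 1) = Mul(Mul(-44, -4), 1) = Mul(176, 1) = 176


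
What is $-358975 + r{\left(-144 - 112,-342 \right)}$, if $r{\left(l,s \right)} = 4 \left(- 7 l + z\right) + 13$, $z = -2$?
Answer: $-351802$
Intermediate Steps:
$r{\left(l,s \right)} = 5 - 28 l$ ($r{\left(l,s \right)} = 4 \left(- 7 l - 2\right) + 13 = 4 \left(-2 - 7 l\right) + 13 = \left(-8 - 28 l\right) + 13 = 5 - 28 l$)
$-358975 + r{\left(-144 - 112,-342 \right)} = -358975 - \left(-5 + 28 \left(-144 - 112\right)\right) = -358975 + \left(5 - -7168\right) = -358975 + \left(5 + 7168\right) = -358975 + 7173 = -351802$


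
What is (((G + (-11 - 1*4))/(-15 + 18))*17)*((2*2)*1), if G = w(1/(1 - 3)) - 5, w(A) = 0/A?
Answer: -1360/3 ≈ -453.33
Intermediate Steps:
w(A) = 0
G = -5 (G = 0 - 5 = -5)
(((G + (-11 - 1*4))/(-15 + 18))*17)*((2*2)*1) = (((-5 + (-11 - 1*4))/(-15 + 18))*17)*((2*2)*1) = (((-5 + (-11 - 4))/3)*17)*(4*1) = (((-5 - 15)*(⅓))*17)*4 = (-20*⅓*17)*4 = -20/3*17*4 = -340/3*4 = -1360/3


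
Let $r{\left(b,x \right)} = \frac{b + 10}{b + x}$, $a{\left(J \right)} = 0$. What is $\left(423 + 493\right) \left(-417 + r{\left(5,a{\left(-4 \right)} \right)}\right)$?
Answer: $-379224$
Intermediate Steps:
$r{\left(b,x \right)} = \frac{10 + b}{b + x}$
$\left(423 + 493\right) \left(-417 + r{\left(5,a{\left(-4 \right)} \right)}\right) = \left(423 + 493\right) \left(-417 + \frac{10 + 5}{5 + 0}\right) = 916 \left(-417 + \frac{1}{5} \cdot 15\right) = 916 \left(-417 + 3\right) = 916 \left(-414\right) = -379224$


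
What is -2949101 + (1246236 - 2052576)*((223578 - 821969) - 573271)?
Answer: 944754987979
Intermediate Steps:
-2949101 + (1246236 - 2052576)*((223578 - 821969) - 573271) = -2949101 - 806340*(-598391 - 573271) = -2949101 - 806340*(-1171662) = -2949101 + 944757937080 = 944754987979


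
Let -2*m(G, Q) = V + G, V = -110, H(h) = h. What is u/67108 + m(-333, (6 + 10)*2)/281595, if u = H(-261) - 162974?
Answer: -45951295403/18897277260 ≈ -2.4316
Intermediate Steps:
u = -163235 (u = -261 - 162974 = -163235)
m(G, Q) = 55 - G/2 (m(G, Q) = -(-110 + G)/2 = 55 - G/2)
u/67108 + m(-333, (6 + 10)*2)/281595 = -163235/67108 + (55 - ½*(-333))/281595 = -163235*1/67108 + (55 + 333/2)*(1/281595) = -163235/67108 + (443/2)*(1/281595) = -163235/67108 + 443/563190 = -45951295403/18897277260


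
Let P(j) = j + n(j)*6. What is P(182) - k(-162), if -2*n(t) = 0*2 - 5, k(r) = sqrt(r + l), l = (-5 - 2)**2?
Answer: 197 - I*sqrt(113) ≈ 197.0 - 10.63*I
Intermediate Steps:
l = 49 (l = (-7)**2 = 49)
k(r) = sqrt(49 + r) (k(r) = sqrt(r + 49) = sqrt(49 + r))
n(t) = 5/2 (n(t) = -(0*2 - 5)/2 = -(0 - 5)/2 = -1/2*(-5) = 5/2)
P(j) = 15 + j (P(j) = j + (5/2)*6 = j + 15 = 15 + j)
P(182) - k(-162) = (15 + 182) - sqrt(49 - 162) = 197 - sqrt(-113) = 197 - I*sqrt(113)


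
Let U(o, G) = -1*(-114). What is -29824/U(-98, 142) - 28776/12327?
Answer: -61820152/234213 ≈ -263.95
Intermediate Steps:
U(o, G) = 114
-29824/U(-98, 142) - 28776/12327 = -29824/114 - 28776/12327 = -29824*1/114 - 28776*1/12327 = -14912/57 - 9592/4109 = -61820152/234213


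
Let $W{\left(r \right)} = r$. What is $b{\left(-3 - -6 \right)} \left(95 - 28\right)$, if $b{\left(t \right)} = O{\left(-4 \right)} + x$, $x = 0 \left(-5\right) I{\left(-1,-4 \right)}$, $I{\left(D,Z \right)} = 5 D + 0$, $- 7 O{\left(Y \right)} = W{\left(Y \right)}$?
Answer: $\frac{268}{7} \approx 38.286$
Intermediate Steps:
$O{\left(Y \right)} = - \frac{Y}{7}$
$I{\left(D,Z \right)} = 5 D$
$x = 0$ ($x = 0 \left(-5\right) 5 \left(-1\right) = 0 \left(-5\right) = 0$)
$b{\left(t \right)} = \frac{4}{7}$ ($b{\left(t \right)} = \left(- \frac{1}{7}\right) \left(-4\right) + 0 = \frac{4}{7} + 0 = \frac{4}{7}$)
$b{\left(-3 - -6 \right)} \left(95 - 28\right) = \frac{4 \left(95 - 28\right)}{7} = \frac{4}{7} \cdot 67 = \frac{268}{7}$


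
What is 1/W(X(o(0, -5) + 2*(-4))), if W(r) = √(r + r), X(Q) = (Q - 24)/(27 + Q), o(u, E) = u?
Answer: -I*√19/8 ≈ -0.54486*I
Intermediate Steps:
X(Q) = (-24 + Q)/(27 + Q)
W(r) = √2*√r (W(r) = √(2*r) = √2*√r)
1/W(X(o(0, -5) + 2*(-4))) = 1/(√2*√((-24 + (0 + 2*(-4)))/(27 + (0 + 2*(-4))))) = 1/(√2*√((-24 + (0 - 8))/(27 + (0 - 8)))) = 1/(√2*√((-24 - 8)/(27 - 8))) = 1/(√2*√(-32/19)) = 1/(√2*(4*I*√38/19)) = 1/(8*I*√19/19) = -I*√19/8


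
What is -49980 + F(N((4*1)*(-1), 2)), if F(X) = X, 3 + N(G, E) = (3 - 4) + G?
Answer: -49988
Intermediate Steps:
N(G, E) = -4 + G (N(G, E) = -3 + ((3 - 4) + G) = -3 + (-1 + G) = -4 + G)
-49980 + F(N((4*1)*(-1), 2)) = -49980 + (-4 + (4*1)*(-1)) = -49980 + (-4 + 4*(-1)) = -49980 + (-4 - 4) = -49980 - 8 = -49988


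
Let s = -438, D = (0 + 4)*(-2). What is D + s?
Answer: -446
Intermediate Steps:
D = -8 (D = 4*(-2) = -8)
D + s = -8 - 438 = -446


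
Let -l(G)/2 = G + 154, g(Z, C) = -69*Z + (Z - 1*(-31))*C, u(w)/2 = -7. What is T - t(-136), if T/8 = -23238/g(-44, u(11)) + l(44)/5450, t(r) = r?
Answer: 340452544/4384525 ≈ 77.649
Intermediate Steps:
u(w) = -14 (u(w) = 2*(-7) = -14)
g(Z, C) = -69*Z + C*(31 + Z) (g(Z, C) = -69*Z + (Z + 31)*C = -69*Z + (31 + Z)*C = -69*Z + C*(31 + Z))
l(G) = -308 - 2*G (l(G) = -2*(G + 154) = -2*(154 + G) = -308 - 2*G)
T = -255842856/4384525 (T = 8*(-23238/(-69*(-44) + 31*(-14) - 14*(-44)) + (-308 - 2*44)/5450) = 8*(-23238/(3036 - 434 + 616) + (-308 - 88)*(1/5450)) = 8*(-23238/3218 - 396*1/5450) = 8*(-23238*1/3218 - 198/2725) = 8*(-11619/1609 - 198/2725) = 8*(-31980357/4384525) = -255842856/4384525 ≈ -58.351)
T - t(-136) = -255842856/4384525 - 1*(-136) = -255842856/4384525 + 136 = 340452544/4384525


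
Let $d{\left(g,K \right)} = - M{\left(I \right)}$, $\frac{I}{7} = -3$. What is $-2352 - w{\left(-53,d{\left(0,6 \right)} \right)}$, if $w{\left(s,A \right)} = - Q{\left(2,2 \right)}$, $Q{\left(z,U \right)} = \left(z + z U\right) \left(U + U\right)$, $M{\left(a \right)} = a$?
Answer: $-2328$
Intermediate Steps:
$I = -21$ ($I = 7 \left(-3\right) = -21$)
$d{\left(g,K \right)} = 21$ ($d{\left(g,K \right)} = \left(-1\right) \left(-21\right) = 21$)
$Q{\left(z,U \right)} = 2 U \left(z + U z\right)$ ($Q{\left(z,U \right)} = \left(z + U z\right) 2 U = 2 U \left(z + U z\right)$)
$w{\left(s,A \right)} = -24$ ($w{\left(s,A \right)} = - 2 \cdot 2 \cdot 2 \left(1 + 2\right) = - 2 \cdot 2 \cdot 2 \cdot 3 = \left(-1\right) 24 = -24$)
$-2352 - w{\left(-53,d{\left(0,6 \right)} \right)} = -2352 - -24 = -2352 + 24 = -2328$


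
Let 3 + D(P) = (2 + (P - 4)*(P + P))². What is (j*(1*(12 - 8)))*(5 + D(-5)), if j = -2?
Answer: -67728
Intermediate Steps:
D(P) = -3 + (2 + 2*P*(-4 + P))² (D(P) = -3 + (2 + (P - 4)*(P + P))² = -3 + (2 + (-4 + P)*(2*P))² = -3 + (2 + 2*P*(-4 + P))²)
(j*(1*(12 - 8)))*(5 + D(-5)) = (-2*(12 - 8))*(5 + (-3 + 4*(1 + (-5)² - 4*(-5))²)) = (-2*4)*(5 + (-3 + 4*(1 + 25 + 20)²)) = (-2*4)*(5 + (-3 + 4*46²)) = -8*(5 + (-3 + 4*2116)) = -8*(5 + (-3 + 8464)) = -8*(5 + 8461) = -8*8466 = -67728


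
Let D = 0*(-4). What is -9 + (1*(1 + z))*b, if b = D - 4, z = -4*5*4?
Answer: 307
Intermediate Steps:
z = -80 (z = -20*4 = -80)
D = 0
b = -4 (b = 0 - 4 = -4)
-9 + (1*(1 + z))*b = -9 + (1*(1 - 80))*(-4) = -9 + (1*(-79))*(-4) = -9 - 79*(-4) = -9 + 316 = 307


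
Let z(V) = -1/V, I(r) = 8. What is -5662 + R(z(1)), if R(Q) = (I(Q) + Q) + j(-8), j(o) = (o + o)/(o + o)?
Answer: -5654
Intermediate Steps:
j(o) = 1 (j(o) = (2*o)/((2*o)) = (2*o)*(1/(2*o)) = 1)
R(Q) = 9 + Q (R(Q) = (8 + Q) + 1 = 9 + Q)
-5662 + R(z(1)) = -5662 + (9 - 1/1) = -5662 + (9 - 1*1) = -5662 + (9 - 1) = -5662 + 8 = -5654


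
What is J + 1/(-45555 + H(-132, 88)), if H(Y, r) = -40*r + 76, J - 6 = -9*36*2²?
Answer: -63208711/48999 ≈ -1290.0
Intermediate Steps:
J = -1290 (J = 6 - 9*36*2² = 6 - 324*4 = 6 - 1296 = -1290)
H(Y, r) = 76 - 40*r
J + 1/(-45555 + H(-132, 88)) = -1290 + 1/(-45555 + (76 - 40*88)) = -1290 + 1/(-45555 + (76 - 3520)) = -1290 + 1/(-45555 - 3444) = -1290 + 1/(-48999) = -1290 - 1/48999 = -63208711/48999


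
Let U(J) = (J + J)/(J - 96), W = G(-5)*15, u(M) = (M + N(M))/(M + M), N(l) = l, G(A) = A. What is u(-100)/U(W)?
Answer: 57/50 ≈ 1.1400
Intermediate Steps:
u(M) = 1 (u(M) = (M + M)/(M + M) = (2*M)/((2*M)) = (2*M)*(1/(2*M)) = 1)
W = -75 (W = -5*15 = -75)
U(J) = 2*J/(-96 + J) (U(J) = (2*J)/(-96 + J) = 2*J/(-96 + J))
u(-100)/U(W) = 1/(2*(-75)/(-96 - 75)) = 1/(2*(-75)/(-171)) = 1/(2*(-75)*(-1/171)) = 1/(50/57) = 1*(57/50) = 57/50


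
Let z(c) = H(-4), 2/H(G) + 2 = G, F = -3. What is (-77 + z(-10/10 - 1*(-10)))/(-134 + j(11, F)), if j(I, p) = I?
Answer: 232/369 ≈ 0.62873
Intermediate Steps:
H(G) = 2/(-2 + G)
z(c) = -⅓ (z(c) = 2/(-2 - 4) = 2/(-6) = 2*(-⅙) = -⅓)
(-77 + z(-10/10 - 1*(-10)))/(-134 + j(11, F)) = (-77 - ⅓)/(-134 + 11) = -232/3/(-123) = -232/3*(-1/123) = 232/369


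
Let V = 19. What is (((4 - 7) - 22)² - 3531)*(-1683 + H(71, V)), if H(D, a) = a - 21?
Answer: 4896610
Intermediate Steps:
H(D, a) = -21 + a
(((4 - 7) - 22)² - 3531)*(-1683 + H(71, V)) = (((4 - 7) - 22)² - 3531)*(-1683 + (-21 + 19)) = ((-3 - 22)² - 3531)*(-1683 - 2) = ((-25)² - 3531)*(-1685) = (625 - 3531)*(-1685) = -2906*(-1685) = 4896610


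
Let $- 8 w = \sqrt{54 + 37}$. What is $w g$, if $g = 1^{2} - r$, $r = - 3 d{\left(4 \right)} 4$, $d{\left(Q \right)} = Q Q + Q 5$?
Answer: $- \frac{433 \sqrt{91}}{8} \approx -516.32$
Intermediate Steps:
$d{\left(Q \right)} = Q^{2} + 5 Q$
$r = -432$ ($r = - 3 \cdot 4 \left(5 + 4\right) 4 = - 3 \cdot 4 \cdot 9 \cdot 4 = \left(-3\right) 36 \cdot 4 = \left(-108\right) 4 = -432$)
$w = - \frac{\sqrt{91}}{8}$ ($w = - \frac{\sqrt{54 + 37}}{8} = - \frac{\sqrt{91}}{8} \approx -1.1924$)
$g = 433$ ($g = 1^{2} - -432 = 1 + 432 = 433$)
$w g = - \frac{\sqrt{91}}{8} \cdot 433 = - \frac{433 \sqrt{91}}{8}$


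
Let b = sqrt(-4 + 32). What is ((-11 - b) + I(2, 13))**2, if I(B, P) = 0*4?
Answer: 149 + 44*sqrt(7) ≈ 265.41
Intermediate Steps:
b = 2*sqrt(7) (b = sqrt(28) = 2*sqrt(7) ≈ 5.2915)
I(B, P) = 0
((-11 - b) + I(2, 13))**2 = ((-11 - 2*sqrt(7)) + 0)**2 = (-11 - 2*sqrt(7))**2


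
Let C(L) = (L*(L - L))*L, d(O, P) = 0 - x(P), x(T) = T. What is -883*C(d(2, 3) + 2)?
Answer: 0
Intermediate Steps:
d(O, P) = -P (d(O, P) = 0 - P = -P)
C(L) = 0 (C(L) = (L*0)*L = 0*L = 0)
-883*C(d(2, 3) + 2) = -883*0 = 0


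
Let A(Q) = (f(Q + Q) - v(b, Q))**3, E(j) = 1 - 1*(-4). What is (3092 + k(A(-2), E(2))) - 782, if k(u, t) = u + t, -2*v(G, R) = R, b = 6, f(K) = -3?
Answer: 2251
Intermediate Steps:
v(G, R) = -R/2
E(j) = 5 (E(j) = 1 + 4 = 5)
A(Q) = (-3 + Q/2)**3 (A(Q) = (-3 - (-1)*Q/2)**3 = (-3 + Q/2)**3)
k(u, t) = t + u
(3092 + k(A(-2), E(2))) - 782 = (3092 + (5 + (-6 - 2)**3/8)) - 782 = (3092 + (5 + (1/8)*(-8)**3)) - 782 = (3092 + (5 + (1/8)*(-512))) - 782 = (3092 + (5 - 64)) - 782 = (3092 - 59) - 782 = 3033 - 782 = 2251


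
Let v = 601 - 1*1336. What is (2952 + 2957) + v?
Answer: 5174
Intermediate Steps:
v = -735 (v = 601 - 1336 = -735)
(2952 + 2957) + v = (2952 + 2957) - 735 = 5909 - 735 = 5174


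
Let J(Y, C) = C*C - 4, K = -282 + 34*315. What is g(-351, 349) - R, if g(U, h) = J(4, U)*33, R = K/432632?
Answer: 439716454551/108158 ≈ 4.0655e+6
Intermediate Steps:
K = 10428 (K = -282 + 10710 = 10428)
J(Y, C) = -4 + C² (J(Y, C) = C² - 4 = -4 + C²)
R = 2607/108158 (R = 10428/432632 = 10428*(1/432632) = 2607/108158 ≈ 0.024104)
g(U, h) = -132 + 33*U² (g(U, h) = (-4 + U²)*33 = -132 + 33*U²)
g(-351, 349) - R = (-132 + 33*(-351)²) - 1*2607/108158 = (-132 + 33*123201) - 2607/108158 = (-132 + 4065633) - 2607/108158 = 4065501 - 2607/108158 = 439716454551/108158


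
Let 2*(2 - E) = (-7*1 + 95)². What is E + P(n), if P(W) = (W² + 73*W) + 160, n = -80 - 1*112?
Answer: 19138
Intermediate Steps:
n = -192 (n = -80 - 112 = -192)
E = -3870 (E = 2 - (-7*1 + 95)²/2 = 2 - (-7 + 95)²/2 = 2 - ½*88² = 2 - ½*7744 = 2 - 3872 = -3870)
P(W) = 160 + W² + 73*W
E + P(n) = -3870 + (160 + (-192)² + 73*(-192)) = -3870 + (160 + 36864 - 14016) = -3870 + 23008 = 19138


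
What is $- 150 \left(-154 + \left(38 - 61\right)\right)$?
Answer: $26550$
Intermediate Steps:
$- 150 \left(-154 + \left(38 - 61\right)\right) = - 150 \left(-154 - 23\right) = \left(-150\right) \left(-177\right) = 26550$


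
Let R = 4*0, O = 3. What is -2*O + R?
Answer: -6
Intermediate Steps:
R = 0
-2*O + R = -2*3 + 0 = -6 + 0 = -6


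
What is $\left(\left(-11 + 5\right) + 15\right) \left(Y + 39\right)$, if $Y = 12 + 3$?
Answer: $486$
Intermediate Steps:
$Y = 15$
$\left(\left(-11 + 5\right) + 15\right) \left(Y + 39\right) = \left(\left(-11 + 5\right) + 15\right) \left(15 + 39\right) = \left(-6 + 15\right) 54 = 9 \cdot 54 = 486$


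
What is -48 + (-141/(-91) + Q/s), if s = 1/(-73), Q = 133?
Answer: -887746/91 ≈ -9755.5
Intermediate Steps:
s = -1/73 ≈ -0.013699
-48 + (-141/(-91) + Q/s) = -48 + (-141/(-91) + 133/(-1/73)) = -48 + (-141*(-1/91) + 133*(-73)) = -48 + (141/91 - 9709) = -48 - 883378/91 = -887746/91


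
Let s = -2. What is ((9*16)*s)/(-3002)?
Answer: 144/1501 ≈ 0.095936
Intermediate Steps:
((9*16)*s)/(-3002) = ((9*16)*(-2))/(-3002) = (144*(-2))*(-1/3002) = -288*(-1/3002) = 144/1501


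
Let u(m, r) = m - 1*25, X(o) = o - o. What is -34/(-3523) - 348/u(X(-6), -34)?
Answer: 1226854/88075 ≈ 13.930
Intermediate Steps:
X(o) = 0
u(m, r) = -25 + m (u(m, r) = m - 25 = -25 + m)
-34/(-3523) - 348/u(X(-6), -34) = -34/(-3523) - 348/(-25 + 0) = -34*(-1/3523) - 348/(-25) = 34/3523 - 348*(-1/25) = 34/3523 + 348/25 = 1226854/88075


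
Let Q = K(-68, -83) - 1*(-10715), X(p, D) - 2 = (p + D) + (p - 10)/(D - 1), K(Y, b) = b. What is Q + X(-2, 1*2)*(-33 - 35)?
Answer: 11312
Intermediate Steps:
X(p, D) = 2 + D + p + (-10 + p)/(-1 + D) (X(p, D) = 2 + ((p + D) + (p - 10)/(D - 1)) = 2 + ((D + p) + (-10 + p)/(-1 + D)) = 2 + (D + p + (-10 + p)/(-1 + D)) = 2 + D + p + (-10 + p)/(-1 + D))
Q = 10632 (Q = -83 - 1*(-10715) = -83 + 10715 = 10632)
Q + X(-2, 1*2)*(-33 - 35) = 10632 + ((-12 + 1*2 + (1*2)² + (1*2)*(-2))/(-1 + 1*2))*(-33 - 35) = 10632 + ((-12 + 2 + 2² + 2*(-2))/(-1 + 2))*(-68) = 10632 + ((-12 + 2 + 4 - 4)/1)*(-68) = 10632 + (1*(-10))*(-68) = 10632 - 10*(-68) = 10632 + 680 = 11312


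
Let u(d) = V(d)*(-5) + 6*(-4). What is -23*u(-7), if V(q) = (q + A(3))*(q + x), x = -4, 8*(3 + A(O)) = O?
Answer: 101821/8 ≈ 12728.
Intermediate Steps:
A(O) = -3 + O/8
V(q) = (-4 + q)*(-21/8 + q) (V(q) = (q + (-3 + (1/8)*3))*(q - 4) = (q + (-3 + 3/8))*(-4 + q) = (q - 21/8)*(-4 + q) = (-21/8 + q)*(-4 + q) = (-4 + q)*(-21/8 + q))
u(d) = -153/2 - 5*d**2 + 265*d/8 (u(d) = (21/2 + d**2 - 53*d/8)*(-5) + 6*(-4) = (-105/2 - 5*d**2 + 265*d/8) - 24 = -153/2 - 5*d**2 + 265*d/8)
-23*u(-7) = -23*(-153/2 - 5*(-7)**2 + (265/8)*(-7)) = -23*(-153/2 - 5*49 - 1855/8) = -23*(-153/2 - 245 - 1855/8) = -23*(-4427/8) = 101821/8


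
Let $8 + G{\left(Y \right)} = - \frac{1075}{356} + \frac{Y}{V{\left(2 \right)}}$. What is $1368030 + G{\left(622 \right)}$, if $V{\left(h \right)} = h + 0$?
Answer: $\frac{487125473}{356} \approx 1.3683 \cdot 10^{6}$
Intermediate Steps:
$V{\left(h \right)} = h$
$G{\left(Y \right)} = - \frac{3923}{356} + \frac{Y}{2}$ ($G{\left(Y \right)} = -8 + \left(- \frac{1075}{356} + \frac{Y}{2}\right) = - \frac{3923}{356} + \frac{Y}{2}$)
$1368030 + G{\left(622 \right)} = 1368030 + \left(- \frac{3923}{356} + \frac{1}{2} \cdot 622\right) = 1368030 + \left(- \frac{3923}{356} + 311\right) = 1368030 + \frac{106793}{356} = \frac{487125473}{356}$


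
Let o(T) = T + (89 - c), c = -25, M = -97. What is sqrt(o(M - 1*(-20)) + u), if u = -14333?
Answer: 2*I*sqrt(3574) ≈ 119.57*I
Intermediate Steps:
o(T) = 114 + T (o(T) = T + (89 - 1*(-25)) = T + (89 + 25) = T + 114 = 114 + T)
sqrt(o(M - 1*(-20)) + u) = sqrt((114 + (-97 - 1*(-20))) - 14333) = sqrt((114 + (-97 + 20)) - 14333) = sqrt((114 - 77) - 14333) = sqrt(37 - 14333) = sqrt(-14296) = 2*I*sqrt(3574)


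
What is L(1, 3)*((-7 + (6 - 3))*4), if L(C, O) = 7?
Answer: -112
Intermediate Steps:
L(1, 3)*((-7 + (6 - 3))*4) = 7*((-7 + (6 - 3))*4) = 7*((-7 + 3)*4) = 7*(-4*4) = 7*(-16) = -112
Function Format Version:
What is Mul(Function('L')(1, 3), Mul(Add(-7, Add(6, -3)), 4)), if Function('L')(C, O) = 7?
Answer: -112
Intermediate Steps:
Mul(Function('L')(1, 3), Mul(Add(-7, Add(6, -3)), 4)) = Mul(7, Mul(Add(-7, Add(6, -3)), 4)) = Mul(7, Mul(Add(-7, 3), 4)) = Mul(7, Mul(-4, 4)) = Mul(7, -16) = -112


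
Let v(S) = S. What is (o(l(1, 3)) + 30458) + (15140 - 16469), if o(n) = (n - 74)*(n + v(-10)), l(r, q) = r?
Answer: 29786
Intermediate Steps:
o(n) = (-74 + n)*(-10 + n) (o(n) = (n - 74)*(n - 10) = (-74 + n)*(-10 + n))
(o(l(1, 3)) + 30458) + (15140 - 16469) = ((740 + 1² - 84*1) + 30458) + (15140 - 16469) = ((740 + 1 - 84) + 30458) - 1329 = (657 + 30458) - 1329 = 31115 - 1329 = 29786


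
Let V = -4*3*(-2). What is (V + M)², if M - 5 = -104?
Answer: 5625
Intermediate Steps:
M = -99 (M = 5 - 104 = -99)
V = 24 (V = -12*(-2) = 24)
(V + M)² = (24 - 99)² = (-75)² = 5625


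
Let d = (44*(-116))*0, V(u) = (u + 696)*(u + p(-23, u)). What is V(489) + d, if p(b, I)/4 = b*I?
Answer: -52731315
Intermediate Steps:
p(b, I) = 4*I*b (p(b, I) = 4*(b*I) = 4*(I*b) = 4*I*b)
V(u) = -91*u*(696 + u) (V(u) = (u + 696)*(u + 4*u*(-23)) = (696 + u)*(u - 92*u) = (696 + u)*(-91*u) = -91*u*(696 + u))
d = 0 (d = -5104*0 = 0)
V(489) + d = 91*489*(-696 - 1*489) + 0 = 91*489*(-696 - 489) + 0 = 91*489*(-1185) + 0 = -52731315 + 0 = -52731315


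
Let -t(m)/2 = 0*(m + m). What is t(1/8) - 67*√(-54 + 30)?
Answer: -134*I*√6 ≈ -328.23*I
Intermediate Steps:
t(m) = 0 (t(m) = -0*(m + m) = -0*2*m = -2*0 = 0)
t(1/8) - 67*√(-54 + 30) = 0 - 67*√(-54 + 30) = 0 - 134*I*√6 = -134*I*√6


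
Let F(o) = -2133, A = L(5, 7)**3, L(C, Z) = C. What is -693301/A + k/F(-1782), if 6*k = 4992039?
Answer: -1055207897/177750 ≈ -5936.5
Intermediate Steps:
k = 1664013/2 (k = (1/6)*4992039 = 1664013/2 ≈ 8.3201e+5)
A = 125 (A = 5**3 = 125)
-693301/A + k/F(-1782) = -693301/125 + (1664013/2)/(-2133) = -693301*1/125 + (1664013/2)*(-1/2133) = -693301/125 - 554671/1422 = -1055207897/177750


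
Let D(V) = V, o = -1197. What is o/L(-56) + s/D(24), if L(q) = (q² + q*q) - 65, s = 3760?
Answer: 971233/6207 ≈ 156.47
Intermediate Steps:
L(q) = -65 + 2*q² (L(q) = (q² + q²) - 65 = 2*q² - 65 = -65 + 2*q²)
o/L(-56) + s/D(24) = -1197/(-65 + 2*(-56)²) + 3760/24 = -1197/(-65 + 2*3136) + 3760*(1/24) = -1197/(-65 + 6272) + 470/3 = -1197/6207 + 470/3 = -1197*1/6207 + 470/3 = -399/2069 + 470/3 = 971233/6207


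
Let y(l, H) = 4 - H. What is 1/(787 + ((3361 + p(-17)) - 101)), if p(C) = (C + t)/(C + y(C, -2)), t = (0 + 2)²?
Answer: 11/44530 ≈ 0.00024702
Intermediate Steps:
t = 4 (t = 2² = 4)
p(C) = (4 + C)/(6 + C) (p(C) = (C + 4)/(C + (4 - 1*(-2))) = (4 + C)/(C + (4 + 2)) = (4 + C)/(C + 6) = (4 + C)/(6 + C))
1/(787 + ((3361 + p(-17)) - 101)) = 1/(787 + ((3361 + (4 - 17)/(6 - 17)) - 101)) = 1/(787 + ((3361 - 13/(-11)) - 101)) = 1/(787 + ((3361 - 1/11*(-13)) - 101)) = 1/(787 + ((3361 + 13/11) - 101)) = 1/(787 + (36984/11 - 101)) = 1/(787 + 35873/11) = 1/(44530/11) = 11/44530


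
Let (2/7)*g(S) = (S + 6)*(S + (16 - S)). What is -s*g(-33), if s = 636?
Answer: 961632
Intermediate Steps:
g(S) = 336 + 56*S (g(S) = 7*((S + 6)*(S + (16 - S)))/2 = 7*((6 + S)*16)/2 = 7*(96 + 16*S)/2 = 336 + 56*S)
-s*g(-33) = -636*(336 + 56*(-33)) = -636*(336 - 1848) = -636*(-1512) = -1*(-961632) = 961632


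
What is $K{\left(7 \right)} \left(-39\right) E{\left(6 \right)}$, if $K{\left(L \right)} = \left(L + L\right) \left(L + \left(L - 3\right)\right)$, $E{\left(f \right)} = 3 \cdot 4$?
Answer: $-72072$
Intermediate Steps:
$E{\left(f \right)} = 12$
$K{\left(L \right)} = 2 L \left(-3 + 2 L\right)$ ($K{\left(L \right)} = 2 L \left(L + \left(L - 3\right)\right) = 2 L \left(L + \left(-3 + L\right)\right) = 2 L \left(-3 + 2 L\right)$)
$K{\left(7 \right)} \left(-39\right) E{\left(6 \right)} = 2 \cdot 7 \left(-3 + 2 \cdot 7\right) \left(-39\right) 12 = 2 \cdot 7 \left(-3 + 14\right) \left(-39\right) 12 = 2 \cdot 7 \cdot 11 \left(-39\right) 12 = 154 \left(-39\right) 12 = \left(-6006\right) 12 = -72072$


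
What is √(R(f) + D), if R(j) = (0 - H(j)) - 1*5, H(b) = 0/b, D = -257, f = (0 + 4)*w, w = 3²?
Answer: I*√262 ≈ 16.186*I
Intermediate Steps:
w = 9
f = 36 (f = (0 + 4)*9 = 4*9 = 36)
H(b) = 0
R(j) = -5 (R(j) = (0 - 1*0) - 1*5 = (0 + 0) - 5 = 0 - 5 = -5)
√(R(f) + D) = √(-5 - 257) = √(-262) = I*√262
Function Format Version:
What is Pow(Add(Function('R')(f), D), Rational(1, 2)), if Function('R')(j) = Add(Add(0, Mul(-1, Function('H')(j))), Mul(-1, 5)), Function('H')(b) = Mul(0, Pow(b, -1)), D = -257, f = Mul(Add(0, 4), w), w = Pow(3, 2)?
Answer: Mul(I, Pow(262, Rational(1, 2))) ≈ Mul(16.186, I)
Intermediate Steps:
w = 9
f = 36 (f = Mul(Add(0, 4), 9) = Mul(4, 9) = 36)
Function('H')(b) = 0
Function('R')(j) = -5 (Function('R')(j) = Add(Add(0, Mul(-1, 0)), Mul(-1, 5)) = Add(Add(0, 0), -5) = Add(0, -5) = -5)
Pow(Add(Function('R')(f), D), Rational(1, 2)) = Pow(Add(-5, -257), Rational(1, 2)) = Pow(-262, Rational(1, 2)) = Mul(I, Pow(262, Rational(1, 2)))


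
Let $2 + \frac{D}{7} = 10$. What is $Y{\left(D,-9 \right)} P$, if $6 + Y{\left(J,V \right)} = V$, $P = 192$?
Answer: $-2880$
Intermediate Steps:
$D = 56$ ($D = -14 + 7 \cdot 10 = -14 + 70 = 56$)
$Y{\left(J,V \right)} = -6 + V$
$Y{\left(D,-9 \right)} P = \left(-6 - 9\right) 192 = \left(-15\right) 192 = -2880$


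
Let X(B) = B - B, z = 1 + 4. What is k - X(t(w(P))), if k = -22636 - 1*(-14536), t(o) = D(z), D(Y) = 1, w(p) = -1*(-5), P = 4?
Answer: -8100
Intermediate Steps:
w(p) = 5
z = 5
t(o) = 1
k = -8100 (k = -22636 + 14536 = -8100)
X(B) = 0
k - X(t(w(P))) = -8100 - 1*0 = -8100 + 0 = -8100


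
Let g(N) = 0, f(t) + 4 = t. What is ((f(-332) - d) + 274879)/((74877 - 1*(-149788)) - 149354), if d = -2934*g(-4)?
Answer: 274543/75311 ≈ 3.6455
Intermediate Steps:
f(t) = -4 + t
d = 0 (d = -2934*0 = 0)
((f(-332) - d) + 274879)/((74877 - 1*(-149788)) - 149354) = (((-4 - 332) - 1*0) + 274879)/((74877 - 1*(-149788)) - 149354) = ((-336 + 0) + 274879)/((74877 + 149788) - 149354) = (-336 + 274879)/(224665 - 149354) = 274543/75311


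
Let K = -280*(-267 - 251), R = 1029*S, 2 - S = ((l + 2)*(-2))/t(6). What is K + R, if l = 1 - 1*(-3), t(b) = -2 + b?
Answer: 150185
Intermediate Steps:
l = 4 (l = 1 + 3 = 4)
S = 5 (S = 2 - (4 + 2)*(-2)/(-2 + 6) = 2 - 6*(-2)/4 = 2 - (-12)/4 = 2 - 1*(-3) = 2 + 3 = 5)
R = 5145 (R = 1029*5 = 5145)
K = 145040 (K = -280*(-518) = 145040)
K + R = 145040 + 5145 = 150185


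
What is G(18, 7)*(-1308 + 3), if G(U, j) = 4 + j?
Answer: -14355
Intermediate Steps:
G(18, 7)*(-1308 + 3) = (4 + 7)*(-1308 + 3) = 11*(-1305) = -14355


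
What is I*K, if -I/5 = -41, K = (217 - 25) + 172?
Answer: 74620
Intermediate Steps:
K = 364 (K = 192 + 172 = 364)
I = 205 (I = -5*(-41) = 205)
I*K = 205*364 = 74620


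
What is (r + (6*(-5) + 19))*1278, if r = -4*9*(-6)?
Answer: 261990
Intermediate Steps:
r = 216 (r = -36*(-6) = 216)
(r + (6*(-5) + 19))*1278 = (216 + (6*(-5) + 19))*1278 = (216 + (-30 + 19))*1278 = (216 - 11)*1278 = 205*1278 = 261990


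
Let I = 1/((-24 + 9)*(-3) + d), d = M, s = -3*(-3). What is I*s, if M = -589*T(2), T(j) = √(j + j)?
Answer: -9/1133 ≈ -0.0079435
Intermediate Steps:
s = 9
T(j) = √2*√j (T(j) = √(2*j) = √2*√j)
M = -1178 (M = -589*√2*√2 = -589*2 = -1178)
d = -1178
I = -1/1133 (I = 1/((-24 + 9)*(-3) - 1178) = 1/(-15*(-3) - 1178) = 1/(45 - 1178) = 1/(-1133) = -1/1133 ≈ -0.00088261)
I*s = -1/1133*9 = -9/1133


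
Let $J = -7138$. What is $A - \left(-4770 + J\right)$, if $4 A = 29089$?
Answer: $\frac{76721}{4} \approx 19180.0$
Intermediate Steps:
$A = \frac{29089}{4}$ ($A = \frac{1}{4} \cdot 29089 = \frac{29089}{4} \approx 7272.3$)
$A - \left(-4770 + J\right) = \frac{29089}{4} + \left(4770 - -7138\right) = \frac{29089}{4} + \left(4770 + 7138\right) = \frac{29089}{4} + 11908 = \frac{76721}{4}$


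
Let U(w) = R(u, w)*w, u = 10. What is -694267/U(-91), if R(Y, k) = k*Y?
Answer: -99181/11830 ≈ -8.3839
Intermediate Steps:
R(Y, k) = Y*k
U(w) = 10*w**2 (U(w) = (10*w)*w = 10*w**2)
-694267/U(-91) = -694267/(10*(-91)**2) = -694267/(10*8281) = -694267/82810 = -694267*1/82810 = -99181/11830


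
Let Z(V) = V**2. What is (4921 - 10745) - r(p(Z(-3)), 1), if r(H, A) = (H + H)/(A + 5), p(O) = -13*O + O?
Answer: -5788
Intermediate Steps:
p(O) = -12*O
r(H, A) = 2*H/(5 + A) (r(H, A) = (2*H)/(5 + A) = 2*H/(5 + A))
(4921 - 10745) - r(p(Z(-3)), 1) = (4921 - 10745) - 2*(-12*(-3)**2)/(5 + 1) = -5824 - 2*(-12*9)/6 = -5824 - 2*(-108)/6 = -5824 - 1*(-36) = -5824 + 36 = -5788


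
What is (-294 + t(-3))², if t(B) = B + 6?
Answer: 84681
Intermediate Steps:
t(B) = 6 + B
(-294 + t(-3))² = (-294 + (6 - 3))² = (-294 + 3)² = (-291)² = 84681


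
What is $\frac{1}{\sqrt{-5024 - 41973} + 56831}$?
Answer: $\frac{56831}{3229809558} - \frac{i \sqrt{46997}}{3229809558} \approx 1.7596 \cdot 10^{-5} - 6.7121 \cdot 10^{-8} i$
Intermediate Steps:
$\frac{1}{\sqrt{-5024 - 41973} + 56831} = \frac{1}{\sqrt{-46997} + 56831} = \frac{1}{i \sqrt{46997} + 56831} = \frac{1}{56831 + i \sqrt{46997}}$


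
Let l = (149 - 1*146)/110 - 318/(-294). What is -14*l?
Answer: -5977/385 ≈ -15.525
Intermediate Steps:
l = 5977/5390 (l = (149 - 146)*(1/110) - 318*(-1/294) = 3*(1/110) + 53/49 = 3/110 + 53/49 = 5977/5390 ≈ 1.1089)
-14*l = -14*5977/5390 = -5977/385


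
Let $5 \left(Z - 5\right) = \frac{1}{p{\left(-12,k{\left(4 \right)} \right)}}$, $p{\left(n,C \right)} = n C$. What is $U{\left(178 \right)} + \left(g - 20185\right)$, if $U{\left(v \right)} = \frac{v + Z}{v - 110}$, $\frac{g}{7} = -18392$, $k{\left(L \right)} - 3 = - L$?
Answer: $- \frac{607619339}{4080} \approx -1.4893 \cdot 10^{5}$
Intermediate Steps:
$k{\left(L \right)} = 3 - L$
$p{\left(n,C \right)} = C n$
$g = -128744$ ($g = 7 \left(-18392\right) = -128744$)
$Z = \frac{301}{60}$ ($Z = 5 + \frac{1}{5 \left(3 - 4\right) \left(-12\right)} = 5 + \frac{1}{5 \left(\left(-1\right) \left(-12\right)\right)} = 5 + \frac{1}{5 \cdot 12} = 5 + \frac{1}{5} \cdot \frac{1}{12} = 5 + \frac{1}{60} = \frac{301}{60} \approx 5.0167$)
$U{\left(v \right)} = \frac{\frac{301}{60} + v}{-110 + v}$ ($U{\left(v \right)} = \frac{v + \frac{301}{60}}{v - 110} = \frac{\frac{301}{60} + v}{-110 + v}$)
$U{\left(178 \right)} + \left(g - 20185\right) = \frac{\frac{301}{60} + 178}{-110 + 178} - 148929 = \frac{1}{68} \cdot \frac{10981}{60} - 148929 = \frac{10981}{4080} - 148929 = - \frac{607619339}{4080}$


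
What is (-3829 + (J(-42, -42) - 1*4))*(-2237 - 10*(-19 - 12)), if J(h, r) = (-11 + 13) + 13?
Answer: 7357286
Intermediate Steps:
J(h, r) = 15 (J(h, r) = 2 + 13 = 15)
(-3829 + (J(-42, -42) - 1*4))*(-2237 - 10*(-19 - 12)) = (-3829 + (15 - 1*4))*(-2237 - 10*(-19 - 12)) = (-3829 + (15 - 4))*(-2237 - 10*(-31)) = (-3829 + 11)*(-2237 + 310) = -3818*(-1927) = 7357286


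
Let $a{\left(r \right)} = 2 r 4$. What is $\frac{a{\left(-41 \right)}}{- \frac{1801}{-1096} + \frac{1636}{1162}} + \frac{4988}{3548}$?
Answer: $- \frac{182838254813}{1723360283} \approx -106.09$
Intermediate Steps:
$a{\left(r \right)} = 8 r$
$\frac{a{\left(-41 \right)}}{- \frac{1801}{-1096} + \frac{1636}{1162}} + \frac{4988}{3548} = \frac{8 \left(-41\right)}{- \frac{1801}{-1096} + \frac{1636}{1162}} + \frac{4988}{3548} = - \frac{328}{\left(-1801\right) \left(- \frac{1}{1096}\right) + 1636 \cdot \frac{1}{1162}} + 4988 \cdot \frac{1}{3548} = - \frac{328}{\frac{1801}{1096} + \frac{818}{581}} + \frac{1247}{887} = - \frac{328}{\frac{1942909}{636776}} + \frac{1247}{887} = \left(-328\right) \frac{636776}{1942909} + \frac{1247}{887} = - \frac{208862528}{1942909} + \frac{1247}{887} = - \frac{182838254813}{1723360283}$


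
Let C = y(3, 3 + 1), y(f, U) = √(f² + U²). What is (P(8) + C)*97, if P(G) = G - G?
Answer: 485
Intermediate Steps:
P(G) = 0
y(f, U) = √(U² + f²)
C = 5 (C = √((3 + 1)² + 3²) = √(4² + 9) = √(16 + 9) = √25 = 5)
(P(8) + C)*97 = (0 + 5)*97 = 5*97 = 485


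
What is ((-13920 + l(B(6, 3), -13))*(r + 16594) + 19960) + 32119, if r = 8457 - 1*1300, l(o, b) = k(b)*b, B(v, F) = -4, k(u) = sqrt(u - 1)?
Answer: -330561841 - 308763*I*sqrt(14) ≈ -3.3056e+8 - 1.1553e+6*I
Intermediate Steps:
k(u) = sqrt(-1 + u)
l(o, b) = b*sqrt(-1 + b) (l(o, b) = sqrt(-1 + b)*b = b*sqrt(-1 + b))
r = 7157 (r = 8457 - 1300 = 7157)
((-13920 + l(B(6, 3), -13))*(r + 16594) + 19960) + 32119 = ((-13920 - 13*sqrt(-1 - 13))*(7157 + 16594) + 19960) + 32119 = ((-13920 - 13*I*sqrt(14))*23751 + 19960) + 32119 = ((-330613920 - 308763*I*sqrt(14)) + 19960) + 32119 = (-330593960 - 308763*I*sqrt(14)) + 32119 = -330561841 - 308763*I*sqrt(14)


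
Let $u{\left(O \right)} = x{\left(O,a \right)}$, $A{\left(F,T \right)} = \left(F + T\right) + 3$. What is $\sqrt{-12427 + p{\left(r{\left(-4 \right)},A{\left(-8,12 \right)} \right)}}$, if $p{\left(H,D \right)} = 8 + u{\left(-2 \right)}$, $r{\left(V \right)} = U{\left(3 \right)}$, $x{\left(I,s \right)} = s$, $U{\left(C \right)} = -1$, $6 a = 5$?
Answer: $\frac{i \sqrt{447054}}{6} \approx 111.44 i$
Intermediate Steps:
$a = \frac{5}{6}$ ($a = \frac{1}{6} \cdot 5 = \frac{5}{6} \approx 0.83333$)
$A{\left(F,T \right)} = 3 + F + T$
$r{\left(V \right)} = -1$
$u{\left(O \right)} = \frac{5}{6}$
$p{\left(H,D \right)} = \frac{53}{6}$ ($p{\left(H,D \right)} = 8 + \frac{5}{6} = \frac{53}{6}$)
$\sqrt{-12427 + p{\left(r{\left(-4 \right)},A{\left(-8,12 \right)} \right)}} = \sqrt{-12427 + \frac{53}{6}} = \sqrt{- \frac{74509}{6}} = \frac{i \sqrt{447054}}{6}$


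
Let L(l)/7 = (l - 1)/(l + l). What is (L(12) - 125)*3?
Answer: -2923/8 ≈ -365.38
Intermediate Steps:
L(l) = 7*(-1 + l)/(2*l) (L(l) = 7*((l - 1)/(l + l)) = 7*((-1 + l)/((2*l))) = 7*((-1 + l)*(1/(2*l))) = 7*((-1 + l)/(2*l)) = 7*(-1 + l)/(2*l))
(L(12) - 125)*3 = ((7/2)*(-1 + 12)/12 - 125)*3 = ((7/2)*(1/12)*11 - 125)*3 = (77/24 - 125)*3 = -2923/24*3 = -2923/8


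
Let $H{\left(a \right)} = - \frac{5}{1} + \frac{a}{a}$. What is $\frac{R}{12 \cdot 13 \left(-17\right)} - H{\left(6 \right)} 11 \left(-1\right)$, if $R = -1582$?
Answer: $- \frac{57553}{1326} \approx -43.403$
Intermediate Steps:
$H{\left(a \right)} = -4$ ($H{\left(a \right)} = \left(-5\right) 1 + 1 = -5 + 1 = -4$)
$\frac{R}{12 \cdot 13 \left(-17\right)} - H{\left(6 \right)} 11 \left(-1\right) = - \frac{1582}{12 \cdot 13 \left(-17\right)} - \left(-4\right) 11 \left(-1\right) = - \frac{1582}{156 \left(-17\right)} - \left(-44\right) \left(-1\right) = - \frac{1582}{-2652} - 44 = \left(-1582\right) \left(- \frac{1}{2652}\right) - 44 = \frac{791}{1326} - 44 = - \frac{57553}{1326}$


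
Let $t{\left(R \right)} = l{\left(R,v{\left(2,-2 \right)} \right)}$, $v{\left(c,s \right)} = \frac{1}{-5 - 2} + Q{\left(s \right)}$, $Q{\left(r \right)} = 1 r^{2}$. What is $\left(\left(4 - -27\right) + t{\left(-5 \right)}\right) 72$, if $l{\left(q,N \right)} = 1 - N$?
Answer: $\frac{14184}{7} \approx 2026.3$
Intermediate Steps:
$Q{\left(r \right)} = r^{2}$
$v{\left(c,s \right)} = - \frac{1}{7} + s^{2}$ ($v{\left(c,s \right)} = \frac{1}{-5 - 2} + s^{2} = \frac{1}{-7} + s^{2} = - \frac{1}{7} + s^{2}$)
$t{\left(R \right)} = - \frac{20}{7}$ ($t{\left(R \right)} = 1 - \left(- \frac{1}{7} + \left(-2\right)^{2}\right) = 1 - \left(- \frac{1}{7} + 4\right) = 1 - \frac{27}{7} = - \frac{20}{7}$)
$\left(\left(4 - -27\right) + t{\left(-5 \right)}\right) 72 = \left(\left(4 - -27\right) - \frac{20}{7}\right) 72 = \left(\left(4 + 27\right) - \frac{20}{7}\right) 72 = \left(31 - \frac{20}{7}\right) 72 = \frac{197}{7} \cdot 72 = \frac{14184}{7}$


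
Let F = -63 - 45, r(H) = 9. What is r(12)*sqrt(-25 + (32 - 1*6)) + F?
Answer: -99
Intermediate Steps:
F = -108
r(12)*sqrt(-25 + (32 - 1*6)) + F = 9*sqrt(-25 + (32 - 1*6)) - 108 = 9*sqrt(-25 + (32 - 6)) - 108 = 9*sqrt(-25 + 26) - 108 = 9*sqrt(1) - 108 = 9*1 - 108 = 9 - 108 = -99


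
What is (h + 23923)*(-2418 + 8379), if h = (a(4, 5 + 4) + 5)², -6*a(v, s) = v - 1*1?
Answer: 570902853/4 ≈ 1.4273e+8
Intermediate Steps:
a(v, s) = ⅙ - v/6 (a(v, s) = -(v - 1*1)/6 = -(v - 1)/6 = -(-1 + v)/6 = ⅙ - v/6)
h = 81/4 (h = ((⅙ - ⅙*4) + 5)² = ((⅙ - ⅔) + 5)² = (-½ + 5)² = (9/2)² = 81/4 ≈ 20.250)
(h + 23923)*(-2418 + 8379) = (81/4 + 23923)*(-2418 + 8379) = (95773/4)*5961 = 570902853/4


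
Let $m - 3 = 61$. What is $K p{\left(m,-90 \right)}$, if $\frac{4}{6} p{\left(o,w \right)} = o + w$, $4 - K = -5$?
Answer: $-351$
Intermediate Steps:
$m = 64$ ($m = 3 + 61 = 64$)
$K = 9$ ($K = 4 - -5 = 4 + 5 = 9$)
$p{\left(o,w \right)} = \frac{3 o}{2} + \frac{3 w}{2}$ ($p{\left(o,w \right)} = \frac{3 \left(o + w\right)}{2} = \frac{3 o}{2} + \frac{3 w}{2}$)
$K p{\left(m,-90 \right)} = 9 \left(\frac{3}{2} \cdot 64 + \frac{3}{2} \left(-90\right)\right) = 9 \left(96 - 135\right) = 9 \left(-39\right) = -351$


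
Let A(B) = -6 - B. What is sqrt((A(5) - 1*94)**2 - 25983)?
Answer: 3*I*sqrt(1662) ≈ 122.3*I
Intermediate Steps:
sqrt((A(5) - 1*94)**2 - 25983) = sqrt(((-6 - 1*5) - 1*94)**2 - 25983) = sqrt(((-6 - 5) - 94)**2 - 25983) = sqrt((-11 - 94)**2 - 25983) = sqrt((-105)**2 - 25983) = sqrt(11025 - 25983) = sqrt(-14958) = 3*I*sqrt(1662)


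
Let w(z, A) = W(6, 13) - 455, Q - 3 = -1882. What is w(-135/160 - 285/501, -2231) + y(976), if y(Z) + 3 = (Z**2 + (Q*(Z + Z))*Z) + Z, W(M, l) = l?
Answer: -3578827501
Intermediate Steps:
Q = -1879 (Q = 3 - 1882 = -1879)
y(Z) = -3 + Z - 3757*Z**2 (y(Z) = -3 + ((Z**2 + (-1879*(Z + Z))*Z) + Z) = -3 + ((Z**2 + (-3758*Z)*Z) + Z) = -3 + ((Z**2 - 3758*Z**2) + Z) = -3 + (-3757*Z**2 + Z) = -3 + (Z - 3757*Z**2) = -3 + Z - 3757*Z**2)
w(z, A) = -442 (w(z, A) = 13 - 455 = -442)
w(-135/160 - 285/501, -2231) + y(976) = -442 + (-3 + 976 - 3757*976**2) = -442 + (-3 + 976 - 3757*952576) = -442 + (-3 + 976 - 3578828032) = -442 - 3578827059 = -3578827501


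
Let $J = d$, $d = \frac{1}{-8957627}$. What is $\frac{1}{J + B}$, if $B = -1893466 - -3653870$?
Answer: $\frac{8957627}{15769042401307} \approx 5.6805 \cdot 10^{-7}$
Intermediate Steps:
$B = 1760404$ ($B = -1893466 + 3653870 = 1760404$)
$d = - \frac{1}{8957627} \approx -1.1164 \cdot 10^{-7}$
$J = - \frac{1}{8957627} \approx -1.1164 \cdot 10^{-7}$
$\frac{1}{J + B} = \frac{1}{- \frac{1}{8957627} + 1760404} = \frac{1}{\frac{15769042401307}{8957627}} = \frac{8957627}{15769042401307}$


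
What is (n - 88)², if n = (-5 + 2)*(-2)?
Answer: 6724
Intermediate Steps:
n = 6 (n = -3*(-2) = 6)
(n - 88)² = (6 - 88)² = (-82)² = 6724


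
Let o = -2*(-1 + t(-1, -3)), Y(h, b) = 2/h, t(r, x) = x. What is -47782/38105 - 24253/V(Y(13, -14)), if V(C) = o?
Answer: -924542821/304840 ≈ -3032.9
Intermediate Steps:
o = 8 (o = -2*(-1 - 3) = -2*(-4) = 8)
V(C) = 8
-47782/38105 - 24253/V(Y(13, -14)) = -47782/38105 - 24253/8 = -924542821/304840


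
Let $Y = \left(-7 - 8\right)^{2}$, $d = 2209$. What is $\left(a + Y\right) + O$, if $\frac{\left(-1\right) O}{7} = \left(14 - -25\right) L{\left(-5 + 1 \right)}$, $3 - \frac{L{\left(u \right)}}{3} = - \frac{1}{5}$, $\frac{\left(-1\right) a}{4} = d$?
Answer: $- \frac{56159}{5} \approx -11232.0$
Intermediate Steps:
$a = -8836$ ($a = \left(-4\right) 2209 = -8836$)
$L{\left(u \right)} = \frac{48}{5}$ ($L{\left(u \right)} = 9 - 3 \left(- \frac{1}{5}\right) = 9 - 3 \left(\left(-1\right) \frac{1}{5}\right) = 9 - - \frac{3}{5} = 9 + \frac{3}{5} = \frac{48}{5}$)
$O = - \frac{13104}{5}$ ($O = - 7 \left(14 - -25\right) \frac{48}{5} = - 7 \left(14 + 25\right) \frac{48}{5} = - 7 \cdot 39 \cdot \frac{48}{5} = \left(-7\right) \frac{1872}{5} = - \frac{13104}{5} \approx -2620.8$)
$Y = 225$ ($Y = \left(-15\right)^{2} = 225$)
$\left(a + Y\right) + O = \left(-8836 + 225\right) - \frac{13104}{5} = -8611 - \frac{13104}{5} = - \frac{56159}{5}$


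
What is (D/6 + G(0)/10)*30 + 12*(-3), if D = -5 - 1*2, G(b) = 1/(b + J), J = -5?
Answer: -358/5 ≈ -71.600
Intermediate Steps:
G(b) = 1/(-5 + b) (G(b) = 1/(b - 5) = 1/(-5 + b))
D = -7 (D = -5 - 2 = -7)
(D/6 + G(0)/10)*30 + 12*(-3) = (-7/6 + 1/((-5 + 0)*10))*30 + 12*(-3) = (-7*⅙ + (⅒)/(-5))*30 - 36 = (-7/6 - ⅕*⅒)*30 - 36 = (-7/6 - 1/50)*30 - 36 = -89/75*30 - 36 = -178/5 - 36 = -358/5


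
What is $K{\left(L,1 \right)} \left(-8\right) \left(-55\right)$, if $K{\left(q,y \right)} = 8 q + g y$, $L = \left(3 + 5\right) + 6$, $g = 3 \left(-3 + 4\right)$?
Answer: $50600$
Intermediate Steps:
$g = 3$ ($g = 3 \cdot 1 = 3$)
$L = 14$ ($L = 8 + 6 = 14$)
$K{\left(q,y \right)} = 3 y + 8 q$ ($K{\left(q,y \right)} = 8 q + 3 y = 3 y + 8 q$)
$K{\left(L,1 \right)} \left(-8\right) \left(-55\right) = \left(3 \cdot 1 + 8 \cdot 14\right) \left(-8\right) \left(-55\right) = \left(3 + 112\right) \left(-8\right) \left(-55\right) = 115 \left(-8\right) \left(-55\right) = \left(-920\right) \left(-55\right) = 50600$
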